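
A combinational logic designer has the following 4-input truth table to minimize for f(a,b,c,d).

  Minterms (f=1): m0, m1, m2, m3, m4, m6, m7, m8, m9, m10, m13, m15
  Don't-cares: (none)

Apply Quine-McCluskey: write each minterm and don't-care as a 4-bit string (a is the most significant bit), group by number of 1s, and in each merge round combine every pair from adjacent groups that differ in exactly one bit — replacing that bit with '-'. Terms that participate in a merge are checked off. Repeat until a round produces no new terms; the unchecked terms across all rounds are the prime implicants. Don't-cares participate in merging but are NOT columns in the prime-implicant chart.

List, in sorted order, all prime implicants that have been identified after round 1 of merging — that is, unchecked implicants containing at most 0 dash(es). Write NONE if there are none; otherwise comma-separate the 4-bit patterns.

NONE

[col 0] 0000*, 0001*, 0010*, 0011*, 0100*, 0110*, 0111*, 1000*, 1001*, 1010*, 1101*, 1111*
[col 1] -000*, -001*, -010*, -111, 0-00*, 0-10*, 0-11*, 00-0*, 00-1*, 000-*, 001-*, 01-0*, 011-*, 1-01, 10-0*, 100-*, 11-1
[col 2] -0-0, -00-, 0--0, 0-1-, 00--
Prime implicants: -0-0, -00-, -111, 0--0, 0-1-, 00--, 1-01, 11-1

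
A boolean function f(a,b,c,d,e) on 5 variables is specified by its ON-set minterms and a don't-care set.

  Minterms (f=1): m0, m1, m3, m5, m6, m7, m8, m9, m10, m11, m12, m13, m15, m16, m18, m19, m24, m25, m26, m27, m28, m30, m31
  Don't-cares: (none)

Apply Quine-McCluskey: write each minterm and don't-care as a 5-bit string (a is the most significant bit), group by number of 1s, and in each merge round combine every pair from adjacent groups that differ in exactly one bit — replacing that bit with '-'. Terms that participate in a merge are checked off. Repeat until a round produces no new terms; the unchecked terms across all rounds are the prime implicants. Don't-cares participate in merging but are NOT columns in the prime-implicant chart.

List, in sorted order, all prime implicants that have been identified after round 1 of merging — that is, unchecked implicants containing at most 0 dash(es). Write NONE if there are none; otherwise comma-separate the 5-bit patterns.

size-2^0 implicants → 00000(✓)  00001(✓)  00011(✓)  00101(✓)  00110(✓)  00111(✓)  01000(✓)  01001(✓)  01010(✓)  01011(✓)  01100(✓)  01101(✓)  01111(✓)  10000(✓)  10010(✓)  10011(✓)  11000(✓)  11001(✓)  11010(✓)  11011(✓)  11100(✓)  11110(✓)  11111(✓)
size-2^1 implicants → -0000(✓)  -0011(✓)  -1000(✓)  -1001(✓)  -1010(✓)  -1011(✓)  -1100(✓)  -1111(✓)  0-000(✓)  0-001(✓)  0-011(✓)  0-101(✓)  0-111(✓)  00-01(✓)  00-11(✓)  000-1(✓)  0000-(✓)  001-1(✓)  0011-  01-00(✓)  01-01(✓)  01-11(✓)  010-0(✓)  010-1(✓)  0100-(✓)  0101-(✓)  011-1(✓)  0110-(✓)  1-000(✓)  1-010(✓)  1-011(✓)  100-0(✓)  1001-(✓)  11-00(✓)  11-10(✓)  11-11(✓)  110-0(✓)  110-1(✓)  1100-(✓)  1101-(✓)  111-0(✓)  1111-(✓)
size-2^2 implicants → --000  --011  -1-00  -1-11  -10-0(✓)  -10-1(✓)  -100-(✓)  -101-(✓)  0--01(✓)  0--11(✓)  0-0-1(✓)  0-00-  0-1-1(✓)  00--1(✓)  01--1(✓)  01-0-  010--(✓)  1-0-0  1-01-  11--0  11-1-  110--(✓)
size-2^3 implicants → -10--  0---1
Unchecked terms (primes): --000, --011, -1-00, -1-11, -10--, 0---1, 0-00-, 0011-, 01-0-, 1-0-0, 1-01-, 11--0, 11-1-

NONE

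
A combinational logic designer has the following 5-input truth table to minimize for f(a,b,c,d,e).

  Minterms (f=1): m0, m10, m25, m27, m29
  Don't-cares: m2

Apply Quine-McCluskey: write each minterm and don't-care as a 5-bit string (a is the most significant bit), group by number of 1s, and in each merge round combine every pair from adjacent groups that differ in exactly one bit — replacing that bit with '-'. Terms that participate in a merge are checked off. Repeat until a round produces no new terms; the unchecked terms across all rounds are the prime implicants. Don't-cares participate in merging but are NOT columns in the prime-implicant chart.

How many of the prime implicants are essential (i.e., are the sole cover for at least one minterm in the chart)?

4

Round 0: 00000✓ 00010✓ 01010✓ 11001✓ 11011✓ 11101✓
Round 1: 0-010 000-0 11-01 110-1
PIs = {0-010, 000-0, 11-01, 110-1}
Coverage chart:
  m0: 000-0 ←essential
  m10: 0-010 ←essential
  m25: 11-01,110-1
  m27: 110-1 ←essential
  m29: 11-01 ←essential
Essential: 0-010, 000-0, 11-01, 110-1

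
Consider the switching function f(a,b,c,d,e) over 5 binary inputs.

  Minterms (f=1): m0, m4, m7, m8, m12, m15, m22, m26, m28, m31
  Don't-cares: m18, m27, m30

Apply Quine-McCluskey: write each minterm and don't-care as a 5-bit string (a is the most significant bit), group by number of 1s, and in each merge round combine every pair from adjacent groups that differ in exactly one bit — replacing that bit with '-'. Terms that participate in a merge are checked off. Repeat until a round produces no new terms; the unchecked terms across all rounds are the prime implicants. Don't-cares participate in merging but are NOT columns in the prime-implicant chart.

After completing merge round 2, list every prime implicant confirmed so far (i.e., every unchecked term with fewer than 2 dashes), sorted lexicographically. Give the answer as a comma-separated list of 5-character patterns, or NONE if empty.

size-2^0 implicants → 00000(✓)  00100(✓)  00111(✓)  01000(✓)  01100(✓)  01111(✓)  10010(✓)  10110(✓)  11010(✓)  11011(✓)  11100(✓)  11110(✓)  11111(✓)
size-2^1 implicants → -1100  -1111  0-000(✓)  0-100(✓)  0-111  00-00(✓)  01-00(✓)  1-010(✓)  1-110(✓)  10-10(✓)  11-10(✓)  11-11(✓)  1101-(✓)  111-0  1111-(✓)
size-2^2 implicants → 0--00  1--10  11-1-
Unchecked terms (primes): -1100, -1111, 0--00, 0-111, 1--10, 11-1-, 111-0

-1100, -1111, 0-111, 111-0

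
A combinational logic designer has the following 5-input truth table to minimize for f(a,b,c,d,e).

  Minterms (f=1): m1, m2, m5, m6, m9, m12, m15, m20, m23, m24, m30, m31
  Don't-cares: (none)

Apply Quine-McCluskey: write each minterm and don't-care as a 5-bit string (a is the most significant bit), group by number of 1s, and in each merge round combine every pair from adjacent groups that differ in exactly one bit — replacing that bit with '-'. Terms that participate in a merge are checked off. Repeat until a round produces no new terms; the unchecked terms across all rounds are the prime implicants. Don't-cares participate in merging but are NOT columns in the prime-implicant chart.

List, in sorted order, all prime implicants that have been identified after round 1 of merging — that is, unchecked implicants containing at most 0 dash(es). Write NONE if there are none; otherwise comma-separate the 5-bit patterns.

01100, 10100, 11000

Round 0: 00001✓ 00010✓ 00101✓ 00110✓ 01001✓ 01100 01111✓ 10100 10111✓ 11000 11110✓ 11111✓
Round 1: -1111 0-001 00-01 00-10 1-111 1111-
PIs = {-1111, 0-001, 00-01, 00-10, 01100, 1-111, 10100, 11000, 1111-}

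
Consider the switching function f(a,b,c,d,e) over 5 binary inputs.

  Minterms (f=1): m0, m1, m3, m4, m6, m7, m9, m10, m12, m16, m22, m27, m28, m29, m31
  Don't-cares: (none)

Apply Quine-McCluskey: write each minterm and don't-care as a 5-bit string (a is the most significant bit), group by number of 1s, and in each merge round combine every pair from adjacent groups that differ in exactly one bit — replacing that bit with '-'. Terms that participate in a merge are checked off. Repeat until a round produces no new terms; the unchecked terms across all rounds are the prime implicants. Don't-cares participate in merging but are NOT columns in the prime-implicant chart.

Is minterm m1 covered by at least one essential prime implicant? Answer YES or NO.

[col 0] 00000*, 00001*, 00011*, 00100*, 00110*, 00111*, 01001*, 01010, 01100*, 10000*, 10110*, 11011*, 11100*, 11101*, 11111*
[col 1] -0000, -0110, -1100, 0-001, 0-100, 00-00, 00-11, 000-1, 0000-, 001-0, 0011-, 11-11, 111-1, 1110-
Prime implicants: -0000, -0110, -1100, 0-001, 0-100, 00-00, 00-11, 000-1, 0000-, 001-0, 0011-, 01010, 11-11, 111-1, 1110-
PI chart (minterm → PIs covering it):
  0 | -0000,00-00,0000-
  1 | 0-001,000-1,0000-
  3 | 00-11,000-1
  4 | 0-100,00-00,001-0
  6 | -0110,001-0,0011-
  7 | 00-11,0011-
  9 | 0-001  (sole → essential)
  10 | 01010  (sole → essential)
  12 | -1100,0-100
  16 | -0000  (sole → essential)
  22 | -0110  (sole → essential)
  27 | 11-11  (sole → essential)
  28 | -1100,1110-
  29 | 111-1,1110-
  31 | 11-11,111-1
Essential prime implicants: -0000, -0110, 0-001, 01010, 11-11

YES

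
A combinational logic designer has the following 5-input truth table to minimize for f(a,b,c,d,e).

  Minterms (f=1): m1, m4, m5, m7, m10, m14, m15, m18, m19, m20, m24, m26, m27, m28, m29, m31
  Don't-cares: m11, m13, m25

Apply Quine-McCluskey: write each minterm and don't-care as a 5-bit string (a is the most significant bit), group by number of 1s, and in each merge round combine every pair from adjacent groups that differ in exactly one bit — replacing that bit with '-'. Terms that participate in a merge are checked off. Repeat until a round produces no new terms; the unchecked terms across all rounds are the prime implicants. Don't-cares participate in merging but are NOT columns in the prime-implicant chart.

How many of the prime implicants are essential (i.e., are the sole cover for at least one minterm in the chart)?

[col 0] 00001*, 00100*, 00101*, 00111*, 01010*, 01011*, 01101*, 01110*, 01111*, 10010*, 10011*, 10100*, 11000*, 11001*, 11010*, 11011*, 11100*, 11101*, 11111*
[col 1] -0100, -1010*, -1011*, -1101*, -1111*, 0-101*, 0-111*, 00-01, 001-1*, 0010-, 01-10*, 01-11*, 0101-*, 011-1*, 0111-*, 1-010*, 1-011*, 1-100, 1001-*, 11-00*, 11-01*, 11-11*, 110-0*, 110-1*, 1100-*, 1101-*, 111-1*, 1110-*
[col 2] -1-11, -101-, -11-1, 0-1-1, 01-1-, 1-01-, 11--1, 11-0-, 110--
Prime implicants: -0100, -1-11, -101-, -11-1, 0-1-1, 00-01, 0010-, 01-1-, 1-01-, 1-100, 11--1, 11-0-, 110--
PI chart (minterm → PIs covering it):
  1 | 00-01  (sole → essential)
  4 | -0100,0010-
  5 | 0-1-1,00-01,0010-
  7 | 0-1-1  (sole → essential)
  10 | -101-,01-1-
  14 | 01-1-  (sole → essential)
  15 | -1-11,-11-1,0-1-1,01-1-
  18 | 1-01-  (sole → essential)
  19 | 1-01-  (sole → essential)
  20 | -0100,1-100
  24 | 11-0-,110--
  26 | -101-,1-01-,110--
  27 | -1-11,-101-,1-01-,11--1,110--
  28 | 1-100,11-0-
  29 | -11-1,11--1,11-0-
  31 | -1-11,-11-1,11--1
Essential prime implicants: 0-1-1, 00-01, 01-1-, 1-01-

4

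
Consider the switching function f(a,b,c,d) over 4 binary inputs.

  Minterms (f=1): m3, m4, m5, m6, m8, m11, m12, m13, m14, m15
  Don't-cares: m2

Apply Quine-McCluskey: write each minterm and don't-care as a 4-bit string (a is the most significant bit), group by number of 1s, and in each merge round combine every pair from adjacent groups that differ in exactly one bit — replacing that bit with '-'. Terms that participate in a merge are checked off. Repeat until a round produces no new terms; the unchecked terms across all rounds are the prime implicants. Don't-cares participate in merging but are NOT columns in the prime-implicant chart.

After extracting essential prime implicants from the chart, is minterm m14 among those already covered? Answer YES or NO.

NO

size-2^0 implicants → 0010(✓)  0011(✓)  0100(✓)  0101(✓)  0110(✓)  1000(✓)  1011(✓)  1100(✓)  1101(✓)  1110(✓)  1111(✓)
size-2^1 implicants → -011  -100(✓)  -101(✓)  -110(✓)  0-10  001-  01-0(✓)  010-(✓)  1-00  1-11  11-0(✓)  11-1(✓)  110-(✓)  111-(✓)
size-2^2 implicants → -1-0  -10-  11--
Unchecked terms (primes): -011, -1-0, -10-, 0-10, 001-, 1-00, 1-11, 11--
Minterm coverage:
  m3 ⊆ -011,001-
  m4 ⊆ -1-0,-10-
  m5 ⊆ -10- [E]
  m6 ⊆ -1-0,0-10
  m8 ⊆ 1-00 [E]
  m11 ⊆ -011,1-11
  m12 ⊆ -1-0,-10-,1-00,11--
  m13 ⊆ -10-,11--
  m14 ⊆ -1-0,11--
  m15 ⊆ 1-11,11--
E = {-10-, 1-00}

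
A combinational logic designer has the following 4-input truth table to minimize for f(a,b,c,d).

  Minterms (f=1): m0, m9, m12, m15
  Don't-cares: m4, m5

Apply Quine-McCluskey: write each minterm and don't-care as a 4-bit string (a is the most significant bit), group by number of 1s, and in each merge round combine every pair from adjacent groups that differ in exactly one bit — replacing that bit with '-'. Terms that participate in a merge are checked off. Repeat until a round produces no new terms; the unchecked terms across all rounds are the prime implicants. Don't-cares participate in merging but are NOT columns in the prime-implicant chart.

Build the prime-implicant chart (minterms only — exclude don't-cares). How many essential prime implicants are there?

Round 0: 0000✓ 0100✓ 0101✓ 1001 1100✓ 1111
Round 1: -100 0-00 010-
PIs = {-100, 0-00, 010-, 1001, 1111}
Coverage chart:
  m0: 0-00 ←essential
  m9: 1001 ←essential
  m12: -100 ←essential
  m15: 1111 ←essential
Essential: -100, 0-00, 1001, 1111

4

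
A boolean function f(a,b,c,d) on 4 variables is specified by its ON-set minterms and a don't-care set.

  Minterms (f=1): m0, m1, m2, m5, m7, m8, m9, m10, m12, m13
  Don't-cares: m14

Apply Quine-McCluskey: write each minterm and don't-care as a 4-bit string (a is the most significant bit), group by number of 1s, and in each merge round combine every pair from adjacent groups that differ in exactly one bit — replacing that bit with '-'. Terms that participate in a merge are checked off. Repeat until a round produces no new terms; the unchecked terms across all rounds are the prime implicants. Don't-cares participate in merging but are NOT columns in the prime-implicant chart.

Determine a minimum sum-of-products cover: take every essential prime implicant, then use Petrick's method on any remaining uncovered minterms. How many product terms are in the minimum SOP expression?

4

size-2^0 implicants → 0000(✓)  0001(✓)  0010(✓)  0101(✓)  0111(✓)  1000(✓)  1001(✓)  1010(✓)  1100(✓)  1101(✓)  1110(✓)
size-2^1 implicants → -000(✓)  -001(✓)  -010(✓)  -101(✓)  0-01(✓)  00-0(✓)  000-(✓)  01-1  1-00(✓)  1-01(✓)  1-10(✓)  10-0(✓)  100-(✓)  11-0(✓)  110-(✓)
size-2^2 implicants → --01  -0-0  -00-  1--0  1-0-
Unchecked terms (primes): --01, -0-0, -00-, 01-1, 1--0, 1-0-
Minterm coverage:
  m0 ⊆ -0-0,-00-
  m1 ⊆ --01,-00-
  m2 ⊆ -0-0 [E]
  m5 ⊆ --01,01-1
  m7 ⊆ 01-1 [E]
  m8 ⊆ -0-0,-00-,1--0,1-0-
  m9 ⊆ --01,-00-,1-0-
  m10 ⊆ -0-0,1--0
  m12 ⊆ 1--0,1-0-
  m13 ⊆ --01,1-0-
E = {-0-0, 01-1}
Petrick residual → --01, 1--0
Cover = c'd + b'd' + a'bd + ad'  |cover|=4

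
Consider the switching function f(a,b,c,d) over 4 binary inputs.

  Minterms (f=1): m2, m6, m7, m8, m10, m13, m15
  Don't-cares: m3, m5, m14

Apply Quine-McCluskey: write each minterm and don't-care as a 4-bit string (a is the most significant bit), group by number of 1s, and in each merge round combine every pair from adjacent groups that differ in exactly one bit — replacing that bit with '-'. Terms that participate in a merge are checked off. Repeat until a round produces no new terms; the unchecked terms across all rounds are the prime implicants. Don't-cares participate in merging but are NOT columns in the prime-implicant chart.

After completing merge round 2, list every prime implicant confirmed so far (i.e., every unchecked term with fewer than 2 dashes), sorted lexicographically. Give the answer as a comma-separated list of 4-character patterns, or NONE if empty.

10-0

Round 0: 0010✓ 0011✓ 0101✓ 0110✓ 0111✓ 1000✓ 1010✓ 1101✓ 1110✓ 1111✓
Round 1: -010✓ -101✓ -110✓ -111✓ 0-10✓ 0-11✓ 001-✓ 01-1✓ 011-✓ 1-10✓ 10-0 11-1✓ 111-✓
Round 2: --10 -1-1 -11- 0-1-
PIs = {--10, -1-1, -11-, 0-1-, 10-0}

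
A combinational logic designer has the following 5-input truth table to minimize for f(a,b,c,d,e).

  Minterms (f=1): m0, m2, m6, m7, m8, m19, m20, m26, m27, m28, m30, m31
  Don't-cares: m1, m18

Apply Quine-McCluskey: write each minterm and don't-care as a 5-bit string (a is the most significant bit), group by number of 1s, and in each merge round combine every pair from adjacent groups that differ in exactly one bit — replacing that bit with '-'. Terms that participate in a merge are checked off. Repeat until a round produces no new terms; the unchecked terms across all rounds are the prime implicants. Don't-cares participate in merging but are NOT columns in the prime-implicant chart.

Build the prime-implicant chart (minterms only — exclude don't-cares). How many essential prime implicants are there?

size-2^0 implicants → 00000(✓)  00001(✓)  00010(✓)  00110(✓)  00111(✓)  01000(✓)  10010(✓)  10011(✓)  10100(✓)  11010(✓)  11011(✓)  11100(✓)  11110(✓)  11111(✓)
size-2^1 implicants → -0010  0-000  00-10  000-0  0000-  0011-  1-010(✓)  1-011(✓)  1-100  1001-(✓)  11-10(✓)  11-11(✓)  1101-(✓)  111-0  1111-(✓)
size-2^2 implicants → 1-01-  11-1-
Unchecked terms (primes): -0010, 0-000, 00-10, 000-0, 0000-, 0011-, 1-01-, 1-100, 11-1-, 111-0
Minterm coverage:
  m0 ⊆ 0-000,000-0,0000-
  m2 ⊆ -0010,00-10,000-0
  m6 ⊆ 00-10,0011-
  m7 ⊆ 0011- [E]
  m8 ⊆ 0-000 [E]
  m19 ⊆ 1-01- [E]
  m20 ⊆ 1-100 [E]
  m26 ⊆ 1-01-,11-1-
  m27 ⊆ 1-01-,11-1-
  m28 ⊆ 1-100,111-0
  m30 ⊆ 11-1-,111-0
  m31 ⊆ 11-1- [E]
E = {0-000, 0011-, 1-01-, 1-100, 11-1-}

5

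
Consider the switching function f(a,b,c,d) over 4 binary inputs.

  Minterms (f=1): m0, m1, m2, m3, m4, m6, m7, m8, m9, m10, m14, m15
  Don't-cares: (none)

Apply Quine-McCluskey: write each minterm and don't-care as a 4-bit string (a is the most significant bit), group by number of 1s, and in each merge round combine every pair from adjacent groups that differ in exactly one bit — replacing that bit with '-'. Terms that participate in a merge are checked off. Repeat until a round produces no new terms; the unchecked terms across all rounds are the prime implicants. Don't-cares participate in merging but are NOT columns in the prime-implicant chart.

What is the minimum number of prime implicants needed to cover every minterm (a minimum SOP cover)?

[col 0] 0000*, 0001*, 0010*, 0011*, 0100*, 0110*, 0111*, 1000*, 1001*, 1010*, 1110*, 1111*
[col 1] -000*, -001*, -010*, -110*, -111*, 0-00*, 0-10*, 0-11*, 00-0*, 00-1*, 000-*, 001-*, 01-0*, 011-*, 1-10*, 10-0*, 100-*, 111-*
[col 2] --10, -0-0, -00-, -11-, 0--0, 0-1-, 00--
Prime implicants: --10, -0-0, -00-, -11-, 0--0, 0-1-, 00--
PI chart (minterm → PIs covering it):
  0 | -0-0,-00-,0--0,00--
  1 | -00-,00--
  2 | --10,-0-0,0--0,0-1-,00--
  3 | 0-1-,00--
  4 | 0--0  (sole → essential)
  6 | --10,-11-,0--0,0-1-
  7 | -11-,0-1-
  8 | -0-0,-00-
  9 | -00-  (sole → essential)
  10 | --10,-0-0
  14 | --10,-11-
  15 | -11-  (sole → essential)
Essential prime implicants: -00-, -11-, 0--0
Petrick residual → --10, 0-1-
Minimum SOP uses 5 PIs: cd' + b'c' + bc + a'd' + a'c

5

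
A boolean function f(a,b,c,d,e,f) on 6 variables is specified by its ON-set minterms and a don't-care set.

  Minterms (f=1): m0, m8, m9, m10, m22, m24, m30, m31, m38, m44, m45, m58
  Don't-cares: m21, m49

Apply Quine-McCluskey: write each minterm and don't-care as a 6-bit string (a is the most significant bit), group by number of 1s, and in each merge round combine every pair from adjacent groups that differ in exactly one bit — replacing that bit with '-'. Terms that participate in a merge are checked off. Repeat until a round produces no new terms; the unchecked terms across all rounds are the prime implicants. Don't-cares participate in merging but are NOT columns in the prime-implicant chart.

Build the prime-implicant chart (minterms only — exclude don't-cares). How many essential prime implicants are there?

size-2^0 implicants → 000000(✓)  001000(✓)  001001(✓)  001010(✓)  010101  010110(✓)  011000(✓)  011110(✓)  011111(✓)  100110  101100(✓)  101101(✓)  110001  111010
size-2^1 implicants → 0-1000  00-000  0010-0  00100-  01-110  01111-  10110-
Unchecked terms (primes): 0-1000, 00-000, 0010-0, 00100-, 01-110, 010101, 01111-, 100110, 10110-, 110001, 111010
Minterm coverage:
  m0 ⊆ 00-000 [E]
  m8 ⊆ 0-1000,00-000,0010-0,00100-
  m9 ⊆ 00100- [E]
  m10 ⊆ 0010-0 [E]
  m22 ⊆ 01-110 [E]
  m24 ⊆ 0-1000 [E]
  m30 ⊆ 01-110,01111-
  m31 ⊆ 01111- [E]
  m38 ⊆ 100110 [E]
  m44 ⊆ 10110- [E]
  m45 ⊆ 10110- [E]
  m58 ⊆ 111010 [E]
E = {0-1000, 00-000, 0010-0, 00100-, 01-110, 01111-, 100110, 10110-, 111010}

9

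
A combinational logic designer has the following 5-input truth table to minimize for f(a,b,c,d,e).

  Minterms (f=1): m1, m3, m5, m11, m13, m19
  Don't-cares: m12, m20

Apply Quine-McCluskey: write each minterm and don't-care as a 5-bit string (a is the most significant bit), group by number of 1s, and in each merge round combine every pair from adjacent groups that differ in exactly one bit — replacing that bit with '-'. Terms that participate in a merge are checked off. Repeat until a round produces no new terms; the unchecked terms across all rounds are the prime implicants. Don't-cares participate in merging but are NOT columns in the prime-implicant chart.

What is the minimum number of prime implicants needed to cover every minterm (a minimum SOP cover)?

4

[col 0] 00001*, 00011*, 00101*, 01011*, 01100*, 01101*, 10011*, 10100
[col 1] -0011, 0-011, 0-101, 00-01, 000-1, 0110-
Prime implicants: -0011, 0-011, 0-101, 00-01, 000-1, 0110-, 10100
PI chart (minterm → PIs covering it):
  1 | 00-01,000-1
  3 | -0011,0-011,000-1
  5 | 0-101,00-01
  11 | 0-011  (sole → essential)
  13 | 0-101,0110-
  19 | -0011  (sole → essential)
Essential prime implicants: -0011, 0-011
Petrick residual → 0-101, 00-01
Minimum SOP uses 4 PIs: b'c'de + a'c'de + a'cd'e + a'b'd'e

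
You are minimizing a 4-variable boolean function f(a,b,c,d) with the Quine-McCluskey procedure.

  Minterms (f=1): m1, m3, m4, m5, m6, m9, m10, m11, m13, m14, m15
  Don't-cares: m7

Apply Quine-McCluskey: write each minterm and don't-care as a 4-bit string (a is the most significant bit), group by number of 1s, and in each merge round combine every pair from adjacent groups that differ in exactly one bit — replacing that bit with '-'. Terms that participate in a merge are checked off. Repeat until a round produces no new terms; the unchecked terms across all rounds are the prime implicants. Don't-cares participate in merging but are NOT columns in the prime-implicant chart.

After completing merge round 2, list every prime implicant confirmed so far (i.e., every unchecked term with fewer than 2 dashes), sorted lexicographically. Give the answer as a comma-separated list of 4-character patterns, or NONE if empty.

NONE

[col 0] 0001*, 0011*, 0100*, 0101*, 0110*, 0111*, 1001*, 1010*, 1011*, 1101*, 1110*, 1111*
[col 1] -001*, -011*, -101*, -110*, -111*, 0-01*, 0-11*, 00-1*, 01-0*, 01-1*, 010-*, 011-*, 1-01*, 1-10*, 1-11*, 10-1*, 101-*, 11-1*, 111-*
[col 2] --01*, --11*, -0-1*, -1-1*, -11-, 0--1*, 01--, 1--1*, 1-1-
[col 3] ---1
Prime implicants: ---1, -11-, 01--, 1-1-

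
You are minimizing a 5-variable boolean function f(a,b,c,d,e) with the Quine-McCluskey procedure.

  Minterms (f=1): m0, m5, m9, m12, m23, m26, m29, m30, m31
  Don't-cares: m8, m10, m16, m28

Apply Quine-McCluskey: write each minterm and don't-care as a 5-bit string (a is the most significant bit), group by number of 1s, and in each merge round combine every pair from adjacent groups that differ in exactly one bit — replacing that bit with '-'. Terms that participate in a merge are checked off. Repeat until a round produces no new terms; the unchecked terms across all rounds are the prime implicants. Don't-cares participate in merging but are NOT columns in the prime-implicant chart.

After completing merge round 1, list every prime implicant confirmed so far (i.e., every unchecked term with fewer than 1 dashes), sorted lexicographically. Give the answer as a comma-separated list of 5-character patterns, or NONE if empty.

00101

Round 0: 00000✓ 00101 01000✓ 01001✓ 01010✓ 01100✓ 10000✓ 10111✓ 11010✓ 11100✓ 11101✓ 11110✓ 11111✓
Round 1: -0000 -1010 -1100 0-000 01-00 010-0 0100- 1-111 11-10 111-0✓ 111-1✓ 1110-✓ 1111-✓
Round 2: 111--
PIs = {-0000, -1010, -1100, 0-000, 00101, 01-00, 010-0, 0100-, 1-111, 11-10, 111--}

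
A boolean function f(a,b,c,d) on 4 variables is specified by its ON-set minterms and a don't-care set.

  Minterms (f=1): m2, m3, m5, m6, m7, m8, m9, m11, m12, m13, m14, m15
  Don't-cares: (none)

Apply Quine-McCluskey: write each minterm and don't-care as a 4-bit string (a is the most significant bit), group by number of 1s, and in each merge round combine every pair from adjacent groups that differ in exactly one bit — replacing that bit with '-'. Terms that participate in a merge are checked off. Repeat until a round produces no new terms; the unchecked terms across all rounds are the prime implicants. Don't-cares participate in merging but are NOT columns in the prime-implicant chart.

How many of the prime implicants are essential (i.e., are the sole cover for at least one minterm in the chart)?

[col 0] 0010*, 0011*, 0101*, 0110*, 0111*, 1000*, 1001*, 1011*, 1100*, 1101*, 1110*, 1111*
[col 1] -011*, -101*, -110*, -111*, 0-10*, 0-11*, 001-*, 01-1*, 011-*, 1-00*, 1-01*, 1-11*, 10-1*, 100-*, 11-0*, 11-1*, 110-*, 111-*
[col 2] --11, -1-1, -11-, 0-1-, 1--1, 1-0-, 11--
Prime implicants: --11, -1-1, -11-, 0-1-, 1--1, 1-0-, 11--
PI chart (minterm → PIs covering it):
  2 | 0-1-  (sole → essential)
  3 | --11,0-1-
  5 | -1-1  (sole → essential)
  6 | -11-,0-1-
  7 | --11,-1-1,-11-,0-1-
  8 | 1-0-  (sole → essential)
  9 | 1--1,1-0-
  11 | --11,1--1
  12 | 1-0-,11--
  13 | -1-1,1--1,1-0-,11--
  14 | -11-,11--
  15 | --11,-1-1,-11-,1--1,11--
Essential prime implicants: -1-1, 0-1-, 1-0-

3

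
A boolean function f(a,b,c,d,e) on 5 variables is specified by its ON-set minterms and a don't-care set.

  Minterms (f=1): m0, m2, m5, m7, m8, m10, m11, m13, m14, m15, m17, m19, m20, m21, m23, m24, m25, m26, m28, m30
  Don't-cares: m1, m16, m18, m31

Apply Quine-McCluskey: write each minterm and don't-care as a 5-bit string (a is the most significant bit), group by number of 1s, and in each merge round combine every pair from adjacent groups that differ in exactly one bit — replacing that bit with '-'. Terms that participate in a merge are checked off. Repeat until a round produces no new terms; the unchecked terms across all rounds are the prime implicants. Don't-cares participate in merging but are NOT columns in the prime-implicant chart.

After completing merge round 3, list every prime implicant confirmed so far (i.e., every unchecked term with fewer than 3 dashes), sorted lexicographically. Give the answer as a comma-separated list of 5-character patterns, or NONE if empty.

size-2^0 implicants → 00000(✓)  00001(✓)  00010(✓)  00101(✓)  00111(✓)  01000(✓)  01010(✓)  01011(✓)  01101(✓)  01110(✓)  01111(✓)  10000(✓)  10001(✓)  10010(✓)  10011(✓)  10100(✓)  10101(✓)  10111(✓)  11000(✓)  11001(✓)  11010(✓)  11100(✓)  11110(✓)  11111(✓)
size-2^1 implicants → -0000(✓)  -0001(✓)  -0010(✓)  -0101(✓)  -0111(✓)  -1000(✓)  -1010(✓)  -1110(✓)  -1111(✓)  0-000(✓)  0-010(✓)  0-101(✓)  0-111(✓)  00-01(✓)  000-0(✓)  0000-(✓)  001-1(✓)  01-10(✓)  01-11(✓)  010-0(✓)  0101-(✓)  011-1(✓)  0111-(✓)  1-000(✓)  1-001(✓)  1-010(✓)  1-100(✓)  1-111(✓)  10-00(✓)  10-01(✓)  10-11(✓)  100-0(✓)  100-1(✓)  1000-(✓)  1001-(✓)  101-1(✓)  1010-(✓)  11-00(✓)  11-10(✓)  110-0(✓)  1100-(✓)  111-0(✓)  1111-(✓)
size-2^2 implicants → --000(✓)  --010(✓)  --111  -0-01  -00-0(✓)  -000-  -01-1  -1-10  -10-0(✓)  -111-  0-0-0(✓)  0-1-1  01-1-  1--00  1-0-0(✓)  1-00-  10--1  10-0-  100--  11--0
size-2^3 implicants → --0-0
Unchecked terms (primes): --0-0, --111, -0-01, -000-, -01-1, -1-10, -111-, 0-1-1, 01-1-, 1--00, 1-00-, 10--1, 10-0-, 100--, 11--0

--111, -0-01, -000-, -01-1, -1-10, -111-, 0-1-1, 01-1-, 1--00, 1-00-, 10--1, 10-0-, 100--, 11--0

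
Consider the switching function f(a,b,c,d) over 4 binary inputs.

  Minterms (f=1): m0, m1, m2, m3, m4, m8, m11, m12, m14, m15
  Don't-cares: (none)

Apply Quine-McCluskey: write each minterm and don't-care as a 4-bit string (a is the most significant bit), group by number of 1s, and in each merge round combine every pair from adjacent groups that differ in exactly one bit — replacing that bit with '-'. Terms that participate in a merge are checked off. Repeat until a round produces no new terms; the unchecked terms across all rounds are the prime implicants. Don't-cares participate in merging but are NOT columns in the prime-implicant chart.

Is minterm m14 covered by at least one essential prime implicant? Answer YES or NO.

Round 0: 0000✓ 0001✓ 0010✓ 0011✓ 0100✓ 1000✓ 1011✓ 1100✓ 1110✓ 1111✓
Round 1: -000✓ -011 -100✓ 0-00✓ 00-0✓ 00-1✓ 000-✓ 001-✓ 1-00✓ 1-11 11-0 111-
Round 2: --00 00--
PIs = {--00, -011, 00--, 1-11, 11-0, 111-}
Coverage chart:
  m0: --00,00--
  m1: 00-- ←essential
  m2: 00-- ←essential
  m3: -011,00--
  m4: --00 ←essential
  m8: --00 ←essential
  m11: -011,1-11
  m12: --00,11-0
  m14: 11-0,111-
  m15: 1-11,111-
Essential: --00, 00--

NO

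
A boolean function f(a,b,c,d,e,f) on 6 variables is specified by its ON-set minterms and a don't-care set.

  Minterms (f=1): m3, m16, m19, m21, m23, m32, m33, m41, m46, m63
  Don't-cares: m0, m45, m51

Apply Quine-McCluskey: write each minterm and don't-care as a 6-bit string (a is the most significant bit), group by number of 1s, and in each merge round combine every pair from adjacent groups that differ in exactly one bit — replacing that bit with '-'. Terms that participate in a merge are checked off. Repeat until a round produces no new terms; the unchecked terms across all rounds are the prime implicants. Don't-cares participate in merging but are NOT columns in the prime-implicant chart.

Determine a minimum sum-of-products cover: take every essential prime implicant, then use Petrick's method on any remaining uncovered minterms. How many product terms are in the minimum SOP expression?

Round 0: 000000✓ 000011✓ 010000✓ 010011✓ 010101✓ 010111✓ 100000✓ 100001✓ 101001✓ 101101✓ 101110 110011✓ 111111
Round 1: -00000 -10011 0-0000 0-0011 010-11 0101-1 10-001 10000- 101-01
PIs = {-00000, -10011, 0-0000, 0-0011, 010-11, 0101-1, 10-001, 10000-, 101-01, 101110, 111111}
Coverage chart:
  m3: 0-0011 ←essential
  m16: 0-0000 ←essential
  m19: -10011,0-0011,010-11
  m21: 0101-1 ←essential
  m23: 010-11,0101-1
  m32: -00000,10000-
  m33: 10-001,10000-
  m41: 10-001,101-01
  m46: 101110 ←essential
  m63: 111111 ←essential
Essential: 0-0000, 0-0011, 0101-1, 101110, 111111
Petrick residual → -00000, 10-001
Min cover (7 terms): b'c'd'e'f' + a'c'd'e'f' + a'c'd'ef + a'bc'df + ab'd'e'f + ab'cdef' + abcdef

7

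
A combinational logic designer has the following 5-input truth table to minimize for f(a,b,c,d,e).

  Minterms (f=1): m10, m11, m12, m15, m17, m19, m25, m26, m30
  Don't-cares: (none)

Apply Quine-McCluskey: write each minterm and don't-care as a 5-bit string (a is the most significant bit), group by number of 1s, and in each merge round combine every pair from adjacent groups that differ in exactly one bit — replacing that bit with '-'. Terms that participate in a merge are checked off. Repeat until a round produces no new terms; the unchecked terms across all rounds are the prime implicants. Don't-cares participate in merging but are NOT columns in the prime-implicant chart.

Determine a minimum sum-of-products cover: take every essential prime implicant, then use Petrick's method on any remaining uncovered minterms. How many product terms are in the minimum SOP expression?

Round 0: 01010✓ 01011✓ 01100 01111✓ 10001✓ 10011✓ 11001✓ 11010✓ 11110✓
Round 1: -1010 01-11 0101- 1-001 100-1 11-10
PIs = {-1010, 01-11, 0101-, 01100, 1-001, 100-1, 11-10}
Coverage chart:
  m10: -1010,0101-
  m11: 01-11,0101-
  m12: 01100 ←essential
  m15: 01-11 ←essential
  m17: 1-001,100-1
  m19: 100-1 ←essential
  m25: 1-001 ←essential
  m26: -1010,11-10
  m30: 11-10 ←essential
Essential: 01-11, 01100, 1-001, 100-1, 11-10
Petrick residual → -1010
Min cover (6 terms): bc'de' + a'bde + a'bcd'e' + ac'd'e + ab'c'e + abde'

6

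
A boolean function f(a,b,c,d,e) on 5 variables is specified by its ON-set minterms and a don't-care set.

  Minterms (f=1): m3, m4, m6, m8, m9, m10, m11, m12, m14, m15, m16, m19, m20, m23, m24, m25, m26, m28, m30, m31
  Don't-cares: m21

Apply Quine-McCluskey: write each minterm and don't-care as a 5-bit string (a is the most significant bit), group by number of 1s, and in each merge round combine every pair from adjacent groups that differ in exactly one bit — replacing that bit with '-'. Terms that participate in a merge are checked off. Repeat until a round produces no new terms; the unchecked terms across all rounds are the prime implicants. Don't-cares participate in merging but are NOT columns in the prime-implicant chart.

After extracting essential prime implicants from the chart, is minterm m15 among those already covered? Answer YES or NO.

[col 0] 00011*, 00100*, 00110*, 01000*, 01001*, 01010*, 01011*, 01100*, 01110*, 01111*, 10000*, 10011*, 10100*, 10101*, 10111*, 11000*, 11001*, 11010*, 11100*, 11110*, 11111*
[col 1] -0011, -0100*, -1000*, -1001*, -1010*, -1100*, -1110*, -1111*, 0-011, 0-100*, 0-110*, 001-0*, 01-00*, 01-10*, 01-11*, 010-0*, 010-1*, 0100-*, 0101-*, 011-0*, 0111-*, 1-000*, 1-100*, 1-111, 10-00*, 10-11, 101-1, 1010-, 11-00*, 11-10*, 110-0*, 1100-*, 111-0*, 1111-*
[col 2] --100, -1-00*, -1-10*, -10-0*, -100-, -11-0*, -111-, 0-1-0, 01--0*, 01-1-, 010--, 1--00, 11--0*
[col 3] -1--0
Prime implicants: --100, -0011, -1--0, -100-, -111-, 0-011, 0-1-0, 01-1-, 010--, 1--00, 1-111, 10-11, 101-1, 1010-
PI chart (minterm → PIs covering it):
  3 | -0011,0-011
  4 | --100,0-1-0
  6 | 0-1-0  (sole → essential)
  8 | -1--0,-100-,010--
  9 | -100-,010--
  10 | -1--0,01-1-,010--
  11 | 0-011,01-1-,010--
  12 | --100,-1--0,0-1-0
  14 | -1--0,-111-,0-1-0,01-1-
  15 | -111-,01-1-
  16 | 1--00  (sole → essential)
  19 | -0011,10-11
  20 | --100,1--00,1010-
  23 | 1-111,10-11,101-1
  24 | -1--0,-100-,1--00
  25 | -100-  (sole → essential)
  26 | -1--0  (sole → essential)
  28 | --100,-1--0,1--00
  30 | -1--0,-111-
  31 | -111-,1-111
Essential prime implicants: -1--0, -100-, 0-1-0, 1--00

NO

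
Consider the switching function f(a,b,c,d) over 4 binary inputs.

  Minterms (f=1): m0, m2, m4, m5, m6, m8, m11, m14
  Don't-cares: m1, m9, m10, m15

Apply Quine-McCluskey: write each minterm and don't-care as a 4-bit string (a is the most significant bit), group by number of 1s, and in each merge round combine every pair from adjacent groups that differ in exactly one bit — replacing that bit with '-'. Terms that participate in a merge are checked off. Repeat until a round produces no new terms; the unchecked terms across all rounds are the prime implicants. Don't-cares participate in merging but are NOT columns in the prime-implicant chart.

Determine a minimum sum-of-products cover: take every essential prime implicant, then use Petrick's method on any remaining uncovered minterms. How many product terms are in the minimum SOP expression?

[col 0] 0000*, 0001*, 0010*, 0100*, 0101*, 0110*, 1000*, 1001*, 1010*, 1011*, 1110*, 1111*
[col 1] -000*, -001*, -010*, -110*, 0-00*, 0-01*, 0-10*, 00-0*, 000-*, 01-0*, 010-*, 1-10*, 1-11*, 10-0*, 10-1*, 100-*, 101-*, 111-*
[col 2] --10, -0-0, -00-, 0--0, 0-0-, 1-1-, 10--
Prime implicants: --10, -0-0, -00-, 0--0, 0-0-, 1-1-, 10--
PI chart (minterm → PIs covering it):
  0 | -0-0,-00-,0--0,0-0-
  2 | --10,-0-0,0--0
  4 | 0--0,0-0-
  5 | 0-0-  (sole → essential)
  6 | --10,0--0
  8 | -0-0,-00-,10--
  11 | 1-1-,10--
  14 | --10,1-1-
Essential prime implicants: 0-0-
Petrick residual → --10, 10--
Minimum SOP uses 3 PIs: cd' + a'c' + ab'

3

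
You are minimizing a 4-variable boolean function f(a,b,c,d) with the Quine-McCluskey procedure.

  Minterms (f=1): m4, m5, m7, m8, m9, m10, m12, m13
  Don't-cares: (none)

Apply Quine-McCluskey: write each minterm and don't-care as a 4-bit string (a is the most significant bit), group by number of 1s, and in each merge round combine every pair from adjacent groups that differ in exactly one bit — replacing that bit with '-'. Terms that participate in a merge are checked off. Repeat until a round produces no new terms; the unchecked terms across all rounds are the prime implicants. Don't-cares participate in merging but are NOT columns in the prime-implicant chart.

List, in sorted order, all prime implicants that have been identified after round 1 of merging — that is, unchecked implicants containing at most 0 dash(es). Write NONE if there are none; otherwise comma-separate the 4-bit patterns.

[col 0] 0100*, 0101*, 0111*, 1000*, 1001*, 1010*, 1100*, 1101*
[col 1] -100*, -101*, 01-1, 010-*, 1-00*, 1-01*, 10-0, 100-*, 110-*
[col 2] -10-, 1-0-
Prime implicants: -10-, 01-1, 1-0-, 10-0

NONE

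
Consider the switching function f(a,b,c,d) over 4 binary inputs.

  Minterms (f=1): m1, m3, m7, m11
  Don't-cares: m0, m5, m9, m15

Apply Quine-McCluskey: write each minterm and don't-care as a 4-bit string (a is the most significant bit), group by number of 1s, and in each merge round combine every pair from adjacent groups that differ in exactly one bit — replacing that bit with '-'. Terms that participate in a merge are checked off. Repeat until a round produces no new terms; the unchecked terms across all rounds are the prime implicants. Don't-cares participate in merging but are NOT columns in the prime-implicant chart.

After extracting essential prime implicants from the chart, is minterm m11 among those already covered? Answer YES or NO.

NO

[col 0] 0000*, 0001*, 0011*, 0101*, 0111*, 1001*, 1011*, 1111*
[col 1] -001*, -011*, -111*, 0-01*, 0-11*, 00-1*, 000-, 01-1*, 1-11*, 10-1*
[col 2] --11, -0-1, 0--1
Prime implicants: --11, -0-1, 0--1, 000-
PI chart (minterm → PIs covering it):
  1 | -0-1,0--1,000-
  3 | --11,-0-1,0--1
  7 | --11,0--1
  11 | --11,-0-1
(no essential prime implicants)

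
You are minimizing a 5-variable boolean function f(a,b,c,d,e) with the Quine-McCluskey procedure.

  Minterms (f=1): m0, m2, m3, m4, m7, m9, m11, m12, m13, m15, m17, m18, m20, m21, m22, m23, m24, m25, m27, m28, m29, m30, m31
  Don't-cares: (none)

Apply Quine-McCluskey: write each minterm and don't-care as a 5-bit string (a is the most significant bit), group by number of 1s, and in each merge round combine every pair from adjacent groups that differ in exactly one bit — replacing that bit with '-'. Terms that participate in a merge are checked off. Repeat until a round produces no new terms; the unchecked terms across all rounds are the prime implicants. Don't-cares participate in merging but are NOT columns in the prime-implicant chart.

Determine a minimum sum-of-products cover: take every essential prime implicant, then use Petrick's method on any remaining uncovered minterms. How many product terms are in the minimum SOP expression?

8

size-2^0 implicants → 00000(✓)  00010(✓)  00011(✓)  00100(✓)  00111(✓)  01001(✓)  01011(✓)  01100(✓)  01101(✓)  01111(✓)  10001(✓)  10010(✓)  10100(✓)  10101(✓)  10110(✓)  10111(✓)  11000(✓)  11001(✓)  11011(✓)  11100(✓)  11101(✓)  11110(✓)  11111(✓)
size-2^1 implicants → -0010  -0100(✓)  -0111(✓)  -1001(✓)  -1011(✓)  -1100(✓)  -1101(✓)  -1111(✓)  0-011(✓)  0-100(✓)  0-111(✓)  00-00  00-11(✓)  000-0  0001-  01-01(✓)  01-11(✓)  010-1(✓)  011-1(✓)  0110-(✓)  1-001(✓)  1-100(✓)  1-101(✓)  1-110(✓)  1-111(✓)  10-01(✓)  10-10  101-0(✓)  101-1(✓)  1010-(✓)  1011-(✓)  11-00(✓)  11-01(✓)  11-11(✓)  110-1(✓)  1100-(✓)  111-0(✓)  111-1(✓)  1110-(✓)  1111-(✓)
size-2^2 implicants → --100  --111  -1-01(✓)  -1-11(✓)  -10-1(✓)  -11-1(✓)  -110-  0--11  01--1(✓)  1--01  1-1-0(✓)  1-1-1(✓)  1-10-(✓)  1-11-(✓)  101--(✓)  11--1(✓)  11-0-  111--(✓)
size-2^3 implicants → -1--1  1-1--
Unchecked terms (primes): --100, --111, -0010, -1--1, -110-, 0--11, 00-00, 000-0, 0001-, 1--01, 1-1--, 10-10, 11-0-
Minterm coverage:
  m0 ⊆ 00-00,000-0
  m2 ⊆ -0010,000-0,0001-
  m3 ⊆ 0--11,0001-
  m4 ⊆ --100,00-00
  m7 ⊆ --111,0--11
  m9 ⊆ -1--1 [E]
  m11 ⊆ -1--1,0--11
  m12 ⊆ --100,-110-
  m13 ⊆ -1--1,-110-
  m15 ⊆ --111,-1--1,0--11
  m17 ⊆ 1--01 [E]
  m18 ⊆ -0010,10-10
  m20 ⊆ --100,1-1--
  m21 ⊆ 1--01,1-1--
  m22 ⊆ 1-1--,10-10
  m23 ⊆ --111,1-1--
  m24 ⊆ 11-0- [E]
  m25 ⊆ -1--1,1--01,11-0-
  m27 ⊆ -1--1 [E]
  m28 ⊆ --100,-110-,1-1--,11-0-
  m29 ⊆ -1--1,-110-,1--01,1-1--,11-0-
  m30 ⊆ 1-1-- [E]
  m31 ⊆ --111,-1--1,1-1--
E = {-1--1, 1--01, 1-1--, 11-0-}
Petrick residual → --100, -0010, 0--11, 00-00
Cover = cd'e' + b'c'de' + be + a'de + a'b'd'e' + ad'e + ac + abd'  |cover|=8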